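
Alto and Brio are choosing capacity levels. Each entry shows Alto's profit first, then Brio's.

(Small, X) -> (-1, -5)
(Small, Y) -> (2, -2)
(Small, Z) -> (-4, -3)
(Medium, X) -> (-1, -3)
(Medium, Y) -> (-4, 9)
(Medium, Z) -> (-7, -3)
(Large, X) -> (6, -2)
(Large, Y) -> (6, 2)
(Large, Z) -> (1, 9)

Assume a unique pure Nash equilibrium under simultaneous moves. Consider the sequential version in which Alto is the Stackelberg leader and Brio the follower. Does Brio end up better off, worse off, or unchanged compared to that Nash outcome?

Solve by backward induction (Alto leads).
- Small → Brio plays Y (best of -5, -2, -3); Alto gets 2.
- Medium → Brio plays Y (best of -3, 9, -3); Alto gets -4.
- Large → Brio plays Z (best of -2, 2, 9); Alto gets 1.
Alto's induced payoffs are 2, -4, 1, so Alto commits to Small. Subgame-perfect outcome: (Small, Y) with payoffs (2, -2).
For the simultaneous game, intersect best replies.
Alto's best replies: X→Large; Y→Large; Z→Large.
Brio's best replies: Small→Y; Medium→Y; Large→Z.
Only (Large, Z) has each player best-responding; Nash payoffs (1, 9).
Brio earns -2 sequentially versus 9 at the Nash outcome: worse off.

worse off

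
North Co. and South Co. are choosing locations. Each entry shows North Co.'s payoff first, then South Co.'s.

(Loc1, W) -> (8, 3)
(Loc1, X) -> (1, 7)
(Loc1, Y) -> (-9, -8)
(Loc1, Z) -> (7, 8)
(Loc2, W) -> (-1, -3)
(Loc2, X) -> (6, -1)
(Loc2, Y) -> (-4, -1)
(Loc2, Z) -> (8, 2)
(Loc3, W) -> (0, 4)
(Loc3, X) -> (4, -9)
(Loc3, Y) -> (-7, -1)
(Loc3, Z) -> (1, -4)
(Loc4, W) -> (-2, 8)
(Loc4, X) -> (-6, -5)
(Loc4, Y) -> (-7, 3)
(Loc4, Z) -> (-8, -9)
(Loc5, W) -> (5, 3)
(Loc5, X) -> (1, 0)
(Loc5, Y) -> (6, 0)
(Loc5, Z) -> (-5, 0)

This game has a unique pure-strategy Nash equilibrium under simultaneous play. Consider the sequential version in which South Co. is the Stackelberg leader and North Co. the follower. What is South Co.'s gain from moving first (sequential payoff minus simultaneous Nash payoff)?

1

Work backward from North Co.'s decision.
- W: North Co. compares 8, -1, 0, -2, 5 and picks Loc1; South Co. would get 3.
- X: North Co. compares 1, 6, 4, -6, 1 and picks Loc2; South Co. would get -1.
- Y: North Co. compares -9, -4, -7, -7, 6 and picks Loc5; South Co. would get 0.
- Z: North Co. compares 7, 8, 1, -8, -5 and picks Loc2; South Co. would get 2.
South Co.'s induced payoffs are 3, -1, 0, 2, so South Co. commits to W. Subgame-perfect outcome: (Loc1, W) with payoffs (8, 3).
For the simultaneous game, intersect best replies.
North Co.'s best replies: W→Loc1; X→Loc2; Y→Loc5; Z→Loc2.
South Co.'s best replies: Loc1→Z; Loc2→Z; Loc3→W; Loc4→W; Loc5→W.
Only (Loc2, Z) has each player best-responding; Nash payoffs (8, 2).
South Co.'s commitment gain: 3 − 2 = 1.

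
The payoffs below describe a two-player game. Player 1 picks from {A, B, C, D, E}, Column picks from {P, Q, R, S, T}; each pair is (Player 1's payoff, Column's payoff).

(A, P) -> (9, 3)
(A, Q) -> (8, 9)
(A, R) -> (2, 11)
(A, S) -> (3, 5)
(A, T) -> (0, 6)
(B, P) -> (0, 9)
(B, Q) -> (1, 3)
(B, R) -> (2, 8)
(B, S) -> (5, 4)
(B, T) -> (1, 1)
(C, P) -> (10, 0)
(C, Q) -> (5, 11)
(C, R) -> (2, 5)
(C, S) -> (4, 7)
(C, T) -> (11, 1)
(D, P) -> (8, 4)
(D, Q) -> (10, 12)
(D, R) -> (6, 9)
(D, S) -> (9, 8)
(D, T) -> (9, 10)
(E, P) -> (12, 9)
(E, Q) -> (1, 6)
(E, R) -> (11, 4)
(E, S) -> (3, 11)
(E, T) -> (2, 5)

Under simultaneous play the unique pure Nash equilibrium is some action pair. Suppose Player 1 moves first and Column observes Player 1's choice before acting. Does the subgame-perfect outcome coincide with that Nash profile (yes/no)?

yes

Backward induction with Player 1 moving first.
- A → Column plays R (best of 3, 9, 11, 5, 6); Player 1 gets 2.
- B → Column plays P (best of 9, 3, 8, 4, 1); Player 1 gets 0.
- C → Column plays Q (best of 0, 11, 5, 7, 1); Player 1 gets 5.
- D → Column plays Q (best of 4, 12, 9, 8, 10); Player 1 gets 10.
- E → Column plays S (best of 9, 6, 4, 11, 5); Player 1 gets 3.
Player 1's induced payoffs are 2, 0, 5, 10, 3, so Player 1 commits to D. Subgame-perfect outcome: (D, Q) with payoffs (10, 12).
Now find the simultaneous Nash equilibrium.
Player 1's best replies: P→E; Q→D; R→E; S→D; T→C.
Column's best replies: A→R; B→P; C→Q; D→Q; E→S.
Only (D, Q) has each player best-responding; Nash payoffs (10, 12).
Sequential outcome (D, Q) coincides with the Nash profile (D, Q).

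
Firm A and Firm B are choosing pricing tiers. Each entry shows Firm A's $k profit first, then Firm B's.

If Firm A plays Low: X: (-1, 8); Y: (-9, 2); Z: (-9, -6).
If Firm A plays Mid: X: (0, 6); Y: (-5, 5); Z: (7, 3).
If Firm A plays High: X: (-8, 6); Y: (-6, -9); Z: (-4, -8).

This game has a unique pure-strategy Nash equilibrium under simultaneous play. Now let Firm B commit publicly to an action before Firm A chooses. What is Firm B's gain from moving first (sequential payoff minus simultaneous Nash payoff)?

Backward induction with Firm B moving first.
- X: BR = Mid, leader payoff 6.
- Y: BR = Mid, leader payoff 5.
- Z: BR = Mid, leader payoff 3.
Among 6, 5, 3, the best is 6 at X. Subgame-perfect outcome: (Mid, X) with payoffs (0, 6).
For the simultaneous game, intersect best replies.
Firm A's best replies: X→Mid; Y→Mid; Z→Mid.
Firm B's best replies: Low→X; Mid→X; High→X.
Only (Mid, X) has each player best-responding; Nash payoffs (0, 6).
Firm B's commitment gain: 6 − 6 = 0.

0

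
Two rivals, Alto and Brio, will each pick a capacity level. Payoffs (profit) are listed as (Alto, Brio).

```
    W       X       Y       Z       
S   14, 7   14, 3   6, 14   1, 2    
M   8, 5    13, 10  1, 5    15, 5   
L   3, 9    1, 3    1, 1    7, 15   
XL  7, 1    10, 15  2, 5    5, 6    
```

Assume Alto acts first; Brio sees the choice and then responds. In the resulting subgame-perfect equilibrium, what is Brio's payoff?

10

Brio best-responds to each possible Alto move:
- S → Brio plays Y (best of 7, 3, 14, 2); Alto gets 6.
- M → Brio plays X (best of 5, 10, 5, 5); Alto gets 13.
- L → Brio plays Z (best of 9, 3, 1, 15); Alto gets 7.
- XL → Brio plays X (best of 1, 15, 5, 6); Alto gets 10.
Maximizing over 6, 13, 7, 10, Alto chooses M. Subgame-perfect outcome: (M, X) with payoffs (13, 10).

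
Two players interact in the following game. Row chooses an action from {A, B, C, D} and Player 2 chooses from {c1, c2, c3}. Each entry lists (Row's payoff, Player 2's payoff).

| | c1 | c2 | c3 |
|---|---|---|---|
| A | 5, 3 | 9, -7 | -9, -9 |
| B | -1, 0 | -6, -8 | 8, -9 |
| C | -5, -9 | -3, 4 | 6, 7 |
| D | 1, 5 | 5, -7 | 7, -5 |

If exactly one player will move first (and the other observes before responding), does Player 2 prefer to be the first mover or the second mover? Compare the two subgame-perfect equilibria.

second

If Row leads: Player 2's best replies are A→c1, B→c1, C→c3, D→c1; Row's induced payoffs 5, -1, 6, 1; outcome (C, c3), payoffs (6, 7).
If Player 2 leads: Row's best replies are c1→A, c2→A, c3→B; Player 2's induced payoffs 3, -7, -9; outcome (A, c1), payoffs (5, 3).
Player 2 gets 3 moving first and 7 moving second, so Player 2 prefers to move second.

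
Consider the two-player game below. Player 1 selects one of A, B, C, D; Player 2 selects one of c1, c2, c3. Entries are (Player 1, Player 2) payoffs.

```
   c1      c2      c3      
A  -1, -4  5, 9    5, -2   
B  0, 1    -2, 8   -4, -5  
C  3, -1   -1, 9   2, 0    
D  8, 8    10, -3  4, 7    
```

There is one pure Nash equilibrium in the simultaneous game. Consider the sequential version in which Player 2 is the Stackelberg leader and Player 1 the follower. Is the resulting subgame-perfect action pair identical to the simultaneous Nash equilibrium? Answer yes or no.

Work backward from Player 1's decision.
- c1: BR = D, leader payoff 8.
- c2: BR = D, leader payoff -3.
- c3: BR = A, leader payoff -2.
Among 8, -3, -2, the best is 8 at c1. Subgame-perfect outcome: (D, c1) with payoffs (8, 8).
Now find the simultaneous Nash equilibrium.
Player 1's best replies: c1→D; c2→D; c3→A.
Player 2's best replies: A→c2; B→c2; C→c2; D→c1.
The unique mutual best reply is (D, c1), giving (8, 8).
Sequential outcome (D, c1) coincides with the Nash profile (D, c1).

yes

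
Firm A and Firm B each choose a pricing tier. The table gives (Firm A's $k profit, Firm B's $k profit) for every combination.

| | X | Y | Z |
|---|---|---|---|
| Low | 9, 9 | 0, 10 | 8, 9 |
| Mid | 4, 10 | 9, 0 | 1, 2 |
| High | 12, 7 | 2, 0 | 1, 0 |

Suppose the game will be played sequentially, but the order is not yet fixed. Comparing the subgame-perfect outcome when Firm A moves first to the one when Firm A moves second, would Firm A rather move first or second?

first

If Firm A leads: Firm B's best replies are Low→Y, Mid→X, High→X; Firm A's induced payoffs 0, 4, 12; outcome (High, X), payoffs (12, 7).
If Firm B leads: Firm A's best replies are X→High, Y→Mid, Z→Low; Firm B's induced payoffs 7, 0, 9; outcome (Low, Z), payoffs (8, 9).
Firm A gets 12 moving first and 8 moving second, so Firm A prefers to move first.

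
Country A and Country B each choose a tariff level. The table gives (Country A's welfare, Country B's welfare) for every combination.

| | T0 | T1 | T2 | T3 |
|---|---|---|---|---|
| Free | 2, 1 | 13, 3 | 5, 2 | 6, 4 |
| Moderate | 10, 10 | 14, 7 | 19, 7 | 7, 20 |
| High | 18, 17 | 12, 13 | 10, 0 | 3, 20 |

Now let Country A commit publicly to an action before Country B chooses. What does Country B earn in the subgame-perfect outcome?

20

Backward induction with Country A moving first.
- Free: Country B compares 1, 3, 2, 4 and picks T3; Country A would get 6.
- Moderate: Country B compares 10, 7, 7, 20 and picks T3; Country A would get 7.
- High: Country B compares 17, 13, 0, 20 and picks T3; Country A would get 3.
Maximizing over 6, 7, 3, Country A chooses Moderate. Subgame-perfect outcome: (Moderate, T3) with payoffs (7, 20).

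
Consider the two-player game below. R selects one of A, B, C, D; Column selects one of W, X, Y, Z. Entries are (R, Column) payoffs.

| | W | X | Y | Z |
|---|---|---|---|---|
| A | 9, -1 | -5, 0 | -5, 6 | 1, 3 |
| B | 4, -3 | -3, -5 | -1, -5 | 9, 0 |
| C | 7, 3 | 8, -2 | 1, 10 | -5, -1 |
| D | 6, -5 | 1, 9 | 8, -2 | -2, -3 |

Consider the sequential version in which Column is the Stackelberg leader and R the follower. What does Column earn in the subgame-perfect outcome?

0

Work backward from R's decision.
- W → R plays A (best of 9, 4, 7, 6); Column gets -1.
- X → R plays C (best of -5, -3, 8, 1); Column gets -2.
- Y → R plays D (best of -5, -1, 1, 8); Column gets -2.
- Z → R plays B (best of 1, 9, -5, -2); Column gets 0.
Among -1, -2, -2, 0, the best is 0 at Z. Subgame-perfect outcome: (B, Z) with payoffs (9, 0).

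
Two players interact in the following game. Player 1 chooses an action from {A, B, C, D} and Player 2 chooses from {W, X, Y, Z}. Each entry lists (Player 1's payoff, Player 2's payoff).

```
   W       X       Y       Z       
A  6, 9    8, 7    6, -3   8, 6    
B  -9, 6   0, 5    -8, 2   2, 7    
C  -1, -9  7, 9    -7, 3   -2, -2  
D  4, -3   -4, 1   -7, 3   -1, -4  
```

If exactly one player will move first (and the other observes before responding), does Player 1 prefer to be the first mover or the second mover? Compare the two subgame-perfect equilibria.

first

If Player 1 leads: Player 2's best replies are A→W, B→Z, C→X, D→Y; Player 1's induced payoffs 6, 2, 7, -7; outcome (C, X), payoffs (7, 9).
If Player 2 leads: Player 1's best replies are W→A, X→A, Y→A, Z→A; Player 2's induced payoffs 9, 7, -3, 6; outcome (A, W), payoffs (6, 9).
Player 1 gets 7 moving first and 6 moving second, so Player 1 prefers to move first.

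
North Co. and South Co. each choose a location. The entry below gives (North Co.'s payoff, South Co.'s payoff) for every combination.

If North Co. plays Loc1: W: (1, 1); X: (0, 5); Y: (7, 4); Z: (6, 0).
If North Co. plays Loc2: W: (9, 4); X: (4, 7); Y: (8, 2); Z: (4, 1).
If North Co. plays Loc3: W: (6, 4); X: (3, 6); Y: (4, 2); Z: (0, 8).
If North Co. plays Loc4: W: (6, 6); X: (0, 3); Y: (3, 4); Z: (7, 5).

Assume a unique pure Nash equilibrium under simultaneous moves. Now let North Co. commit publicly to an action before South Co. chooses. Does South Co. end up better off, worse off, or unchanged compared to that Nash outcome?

Backward induction with North Co. moving first.
- Loc1: BR = X, leader payoff 0.
- Loc2: BR = X, leader payoff 4.
- Loc3: BR = Z, leader payoff 0.
- Loc4: BR = W, leader payoff 6.
North Co.'s induced payoffs are 0, 4, 0, 6, so North Co. commits to Loc4. Subgame-perfect outcome: (Loc4, W) with payoffs (6, 6).
Now find the simultaneous Nash equilibrium.
North Co.'s best replies: W→Loc2; X→Loc2; Y→Loc2; Z→Loc4.
South Co.'s best replies: Loc1→X; Loc2→X; Loc3→Z; Loc4→W.
Only (Loc2, X) has each player best-responding; Nash payoffs (4, 7).
South Co. earns 6 sequentially versus 7 at the Nash outcome: worse off.

worse off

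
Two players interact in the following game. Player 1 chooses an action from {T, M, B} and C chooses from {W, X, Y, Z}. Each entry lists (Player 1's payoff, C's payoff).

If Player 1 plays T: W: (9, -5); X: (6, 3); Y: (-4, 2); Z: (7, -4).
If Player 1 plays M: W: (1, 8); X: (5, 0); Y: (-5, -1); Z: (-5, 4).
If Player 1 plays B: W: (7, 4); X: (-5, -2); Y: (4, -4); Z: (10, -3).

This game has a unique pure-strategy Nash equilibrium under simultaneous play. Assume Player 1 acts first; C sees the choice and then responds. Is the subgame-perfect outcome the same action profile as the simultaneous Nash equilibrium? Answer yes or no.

no

Work backward from C's decision.
- T: C compares -5, 3, 2, -4 and picks X; Player 1 would get 6.
- M: C compares 8, 0, -1, 4 and picks W; Player 1 would get 1.
- B: C compares 4, -2, -4, -3 and picks W; Player 1 would get 7.
Among 6, 1, 7, the best is 7 at B. Subgame-perfect outcome: (B, W) with payoffs (7, 4).
Now find the simultaneous Nash equilibrium.
Player 1's best replies: W→T; X→T; Y→B; Z→B.
C's best replies: T→X; M→W; B→W.
The unique mutual best reply is (T, X), giving (6, 3).
Sequential outcome (B, W) differs from the Nash profile (T, X).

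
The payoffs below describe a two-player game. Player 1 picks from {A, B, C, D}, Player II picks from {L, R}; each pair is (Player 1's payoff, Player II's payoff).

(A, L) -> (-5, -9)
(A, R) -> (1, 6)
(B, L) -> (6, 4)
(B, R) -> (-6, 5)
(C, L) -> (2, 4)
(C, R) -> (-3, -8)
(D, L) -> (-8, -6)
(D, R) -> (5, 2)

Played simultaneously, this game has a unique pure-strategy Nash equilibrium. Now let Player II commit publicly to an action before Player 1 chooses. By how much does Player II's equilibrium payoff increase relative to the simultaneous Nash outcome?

Backward induction with Player II moving first.
- L: BR = B, leader payoff 4.
- R: BR = D, leader payoff 2.
Player II's induced payoffs are 4, 2, so Player II commits to L. Subgame-perfect outcome: (B, L) with payoffs (6, 4).
Now find the simultaneous Nash equilibrium.
Player 1's best replies: L→B; R→D.
Player II's best replies: A→R; B→R; C→L; D→R.
Only (D, R) has each player best-responding; Nash payoffs (5, 2).
Player II's commitment gain: 4 − 2 = 2.

2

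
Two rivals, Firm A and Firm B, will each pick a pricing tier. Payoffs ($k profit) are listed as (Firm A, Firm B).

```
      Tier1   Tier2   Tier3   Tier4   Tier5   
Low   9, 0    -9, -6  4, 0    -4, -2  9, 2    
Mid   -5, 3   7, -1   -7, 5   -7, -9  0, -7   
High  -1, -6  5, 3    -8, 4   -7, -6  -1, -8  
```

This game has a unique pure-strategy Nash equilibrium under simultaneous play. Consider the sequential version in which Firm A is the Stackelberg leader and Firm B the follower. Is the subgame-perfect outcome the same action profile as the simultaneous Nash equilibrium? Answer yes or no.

Solve by backward induction (Firm A leads).
- Low: BR = Tier5, leader payoff 9.
- Mid: BR = Tier3, leader payoff -7.
- High: BR = Tier3, leader payoff -8.
Firm A's induced payoffs are 9, -7, -8, so Firm A commits to Low. Subgame-perfect outcome: (Low, Tier5) with payoffs (9, 2).
Under simultaneous play:
Firm A's best replies: Tier1→Low; Tier2→Mid; Tier3→Low; Tier4→Low; Tier5→Low.
Firm B's best replies: Low→Tier5; Mid→Tier3; High→Tier3.
The unique mutual best reply is (Low, Tier5), giving (9, 2).
Sequential outcome (Low, Tier5) coincides with the Nash profile (Low, Tier5).

yes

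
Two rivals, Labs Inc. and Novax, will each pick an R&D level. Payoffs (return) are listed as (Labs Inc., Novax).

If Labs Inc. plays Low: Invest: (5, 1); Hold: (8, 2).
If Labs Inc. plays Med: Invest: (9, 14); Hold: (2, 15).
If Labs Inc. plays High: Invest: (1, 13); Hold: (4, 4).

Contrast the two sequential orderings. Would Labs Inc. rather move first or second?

second

If Labs Inc. leads: Novax's best replies are Low→Hold, Med→Hold, High→Invest; Labs Inc.'s induced payoffs 8, 2, 1; outcome (Low, Hold), payoffs (8, 2).
If Novax leads: Labs Inc.'s best replies are Invest→Med, Hold→Low; Novax's induced payoffs 14, 2; outcome (Med, Invest), payoffs (9, 14).
Labs Inc. gets 8 moving first and 9 moving second, so Labs Inc. prefers to move second.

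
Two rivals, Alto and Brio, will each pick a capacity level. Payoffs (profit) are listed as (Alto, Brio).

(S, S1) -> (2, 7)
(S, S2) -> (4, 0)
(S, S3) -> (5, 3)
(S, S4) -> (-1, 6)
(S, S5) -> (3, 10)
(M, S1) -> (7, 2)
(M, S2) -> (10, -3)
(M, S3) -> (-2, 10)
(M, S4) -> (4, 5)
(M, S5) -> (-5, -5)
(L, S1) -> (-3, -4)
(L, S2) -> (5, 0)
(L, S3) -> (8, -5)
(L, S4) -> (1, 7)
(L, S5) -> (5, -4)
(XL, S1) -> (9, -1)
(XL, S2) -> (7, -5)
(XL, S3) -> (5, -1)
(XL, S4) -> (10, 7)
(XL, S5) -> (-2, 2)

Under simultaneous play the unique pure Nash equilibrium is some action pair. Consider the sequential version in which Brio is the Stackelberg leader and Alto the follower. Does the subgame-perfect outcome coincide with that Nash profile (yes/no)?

yes

Backward induction with Brio moving first.
- S1: BR = XL, leader payoff -1.
- S2: BR = M, leader payoff -3.
- S3: BR = L, leader payoff -5.
- S4: BR = XL, leader payoff 7.
- S5: BR = L, leader payoff -4.
Among -1, -3, -5, 7, -4, the best is 7 at S4. Subgame-perfect outcome: (XL, S4) with payoffs (10, 7).
Under simultaneous play:
Alto's best replies: S1→XL; S2→M; S3→L; S4→XL; S5→L.
Brio's best replies: S→S5; M→S3; L→S4; XL→S4.
The unique mutual best reply is (XL, S4), giving (10, 7).
Sequential outcome (XL, S4) coincides with the Nash profile (XL, S4).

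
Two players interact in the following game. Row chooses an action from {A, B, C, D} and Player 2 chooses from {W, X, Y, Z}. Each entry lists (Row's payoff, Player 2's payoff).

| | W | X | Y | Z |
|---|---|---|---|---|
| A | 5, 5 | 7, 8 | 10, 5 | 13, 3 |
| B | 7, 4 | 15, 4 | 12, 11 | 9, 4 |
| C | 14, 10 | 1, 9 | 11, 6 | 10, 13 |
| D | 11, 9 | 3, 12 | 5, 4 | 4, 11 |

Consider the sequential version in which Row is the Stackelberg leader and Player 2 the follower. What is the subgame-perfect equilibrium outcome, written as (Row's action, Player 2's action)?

Solve by backward induction (Row leads).
- A: BR = X, leader payoff 7.
- B: BR = Y, leader payoff 12.
- C: BR = Z, leader payoff 10.
- D: BR = X, leader payoff 3.
Maximizing over 7, 12, 10, 3, Row chooses B. Subgame-perfect outcome: (B, Y) with payoffs (12, 11).

(B, Y)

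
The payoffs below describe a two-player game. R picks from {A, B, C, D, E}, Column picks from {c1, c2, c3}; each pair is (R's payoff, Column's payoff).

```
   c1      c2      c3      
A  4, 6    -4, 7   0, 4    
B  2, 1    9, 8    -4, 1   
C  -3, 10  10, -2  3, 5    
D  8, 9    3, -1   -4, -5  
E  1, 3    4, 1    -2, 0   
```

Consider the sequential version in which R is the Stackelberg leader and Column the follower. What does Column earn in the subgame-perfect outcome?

8

Solve by backward induction (R leads).
- A → Column plays c2 (best of 6, 7, 4); R gets -4.
- B → Column plays c2 (best of 1, 8, 1); R gets 9.
- C → Column plays c1 (best of 10, -2, 5); R gets -3.
- D → Column plays c1 (best of 9, -1, -5); R gets 8.
- E → Column plays c1 (best of 3, 1, 0); R gets 1.
R's induced payoffs are -4, 9, -3, 8, 1, so R commits to B. Subgame-perfect outcome: (B, c2) with payoffs (9, 8).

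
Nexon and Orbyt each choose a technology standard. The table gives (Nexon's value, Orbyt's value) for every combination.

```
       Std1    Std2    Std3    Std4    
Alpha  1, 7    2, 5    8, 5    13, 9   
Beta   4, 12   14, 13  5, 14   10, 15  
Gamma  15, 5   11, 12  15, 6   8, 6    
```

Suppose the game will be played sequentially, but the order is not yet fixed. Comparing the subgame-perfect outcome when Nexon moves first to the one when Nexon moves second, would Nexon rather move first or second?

second

If Nexon leads: Orbyt's best replies are Alpha→Std4, Beta→Std4, Gamma→Std2; Nexon's induced payoffs 13, 10, 11; outcome (Alpha, Std4), payoffs (13, 9).
If Orbyt leads: Nexon's best replies are Std1→Gamma, Std2→Beta, Std3→Gamma, Std4→Alpha; Orbyt's induced payoffs 5, 13, 6, 9; outcome (Beta, Std2), payoffs (14, 13).
Nexon gets 13 moving first and 14 moving second, so Nexon prefers to move second.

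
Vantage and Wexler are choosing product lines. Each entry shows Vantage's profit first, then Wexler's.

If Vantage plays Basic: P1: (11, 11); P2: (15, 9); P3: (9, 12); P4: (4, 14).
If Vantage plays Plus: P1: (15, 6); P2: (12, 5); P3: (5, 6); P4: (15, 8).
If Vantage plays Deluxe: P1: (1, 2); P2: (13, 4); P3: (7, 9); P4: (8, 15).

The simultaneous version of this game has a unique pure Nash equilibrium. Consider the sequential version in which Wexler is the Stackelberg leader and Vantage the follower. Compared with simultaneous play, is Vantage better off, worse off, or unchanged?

Work backward from Vantage's decision.
- P1: BR = Plus, leader payoff 6.
- P2: BR = Basic, leader payoff 9.
- P3: BR = Basic, leader payoff 12.
- P4: BR = Plus, leader payoff 8.
Among 6, 9, 12, 8, the best is 12 at P3. Subgame-perfect outcome: (Basic, P3) with payoffs (9, 12).
Now find the simultaneous Nash equilibrium.
Vantage's best replies: P1→Plus; P2→Basic; P3→Basic; P4→Plus.
Wexler's best replies: Basic→P4; Plus→P4; Deluxe→P4.
Only (Plus, P4) has each player best-responding; Nash payoffs (15, 8).
Vantage earns 9 sequentially versus 15 at the Nash outcome: worse off.

worse off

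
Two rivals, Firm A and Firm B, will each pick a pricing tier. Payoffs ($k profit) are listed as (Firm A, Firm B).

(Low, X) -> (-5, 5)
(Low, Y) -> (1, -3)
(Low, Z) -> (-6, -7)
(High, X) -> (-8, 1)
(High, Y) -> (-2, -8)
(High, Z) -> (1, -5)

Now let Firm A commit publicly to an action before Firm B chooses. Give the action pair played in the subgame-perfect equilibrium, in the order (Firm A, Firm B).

(Low, X)

Firm B best-responds to each possible Firm A move:
- Low → Firm B plays X (best of 5, -3, -7); Firm A gets -5.
- High → Firm B plays X (best of 1, -8, -5); Firm A gets -8.
Firm A's induced payoffs are -5, -8, so Firm A commits to Low. Subgame-perfect outcome: (Low, X) with payoffs (-5, 5).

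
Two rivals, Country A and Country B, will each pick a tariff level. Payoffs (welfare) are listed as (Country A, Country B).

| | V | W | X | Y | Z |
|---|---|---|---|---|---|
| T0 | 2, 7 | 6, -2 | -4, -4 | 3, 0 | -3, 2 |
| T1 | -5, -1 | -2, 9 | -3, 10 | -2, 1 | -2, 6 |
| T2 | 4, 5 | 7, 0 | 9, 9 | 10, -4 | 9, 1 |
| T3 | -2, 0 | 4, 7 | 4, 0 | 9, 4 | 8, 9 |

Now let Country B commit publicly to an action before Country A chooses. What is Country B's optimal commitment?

X

Work backward from Country A's decision.
- V: Country A compares 2, -5, 4, -2 and picks T2; Country B would get 5.
- W: Country A compares 6, -2, 7, 4 and picks T2; Country B would get 0.
- X: Country A compares -4, -3, 9, 4 and picks T2; Country B would get 9.
- Y: Country A compares 3, -2, 10, 9 and picks T2; Country B would get -4.
- Z: Country A compares -3, -2, 9, 8 and picks T2; Country B would get 1.
Country B's induced payoffs are 5, 0, 9, -4, 1, so Country B commits to X. Subgame-perfect outcome: (T2, X) with payoffs (9, 9).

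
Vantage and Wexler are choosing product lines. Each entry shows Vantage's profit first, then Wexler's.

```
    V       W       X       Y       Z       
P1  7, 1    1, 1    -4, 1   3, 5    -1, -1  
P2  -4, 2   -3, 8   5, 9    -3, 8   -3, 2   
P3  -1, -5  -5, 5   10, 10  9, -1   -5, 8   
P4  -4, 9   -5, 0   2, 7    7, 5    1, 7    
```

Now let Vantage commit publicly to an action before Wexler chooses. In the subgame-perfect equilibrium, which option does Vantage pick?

Solve by backward induction (Vantage leads).
- P1: BR = Y, leader payoff 3.
- P2: BR = X, leader payoff 5.
- P3: BR = X, leader payoff 10.
- P4: BR = V, leader payoff -4.
Vantage's induced payoffs are 3, 5, 10, -4, so Vantage commits to P3. Subgame-perfect outcome: (P3, X) with payoffs (10, 10).

P3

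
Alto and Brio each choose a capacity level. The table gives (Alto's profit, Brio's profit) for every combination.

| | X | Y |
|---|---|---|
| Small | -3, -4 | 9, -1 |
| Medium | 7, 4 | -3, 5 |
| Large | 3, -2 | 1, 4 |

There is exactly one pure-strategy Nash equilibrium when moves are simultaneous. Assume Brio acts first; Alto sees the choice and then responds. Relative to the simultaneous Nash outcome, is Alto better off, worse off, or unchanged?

Backward induction with Brio moving first.
- X: BR = Medium, leader payoff 4.
- Y: BR = Small, leader payoff -1.
Maximizing over 4, -1, Brio chooses X. Subgame-perfect outcome: (Medium, X) with payoffs (7, 4).
Under simultaneous play:
Alto's best replies: X→Medium; Y→Small.
Brio's best replies: Small→Y; Medium→Y; Large→Y.
Only (Small, Y) has each player best-responding; Nash payoffs (9, -1).
Alto earns 7 sequentially versus 9 at the Nash outcome: worse off.

worse off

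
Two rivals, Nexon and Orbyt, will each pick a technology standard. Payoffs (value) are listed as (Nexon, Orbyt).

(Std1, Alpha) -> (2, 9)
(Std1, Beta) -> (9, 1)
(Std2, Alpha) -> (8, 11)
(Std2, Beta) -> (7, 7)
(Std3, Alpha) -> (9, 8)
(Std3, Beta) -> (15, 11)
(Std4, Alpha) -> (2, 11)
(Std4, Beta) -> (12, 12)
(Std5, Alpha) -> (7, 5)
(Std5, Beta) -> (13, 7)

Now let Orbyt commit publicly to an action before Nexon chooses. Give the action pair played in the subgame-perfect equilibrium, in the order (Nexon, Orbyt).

Solve by backward induction (Orbyt leads).
- Alpha: Nexon compares 2, 8, 9, 2, 7 and picks Std3; Orbyt would get 8.
- Beta: Nexon compares 9, 7, 15, 12, 13 and picks Std3; Orbyt would get 11.
Maximizing over 8, 11, Orbyt chooses Beta. Subgame-perfect outcome: (Std3, Beta) with payoffs (15, 11).

(Std3, Beta)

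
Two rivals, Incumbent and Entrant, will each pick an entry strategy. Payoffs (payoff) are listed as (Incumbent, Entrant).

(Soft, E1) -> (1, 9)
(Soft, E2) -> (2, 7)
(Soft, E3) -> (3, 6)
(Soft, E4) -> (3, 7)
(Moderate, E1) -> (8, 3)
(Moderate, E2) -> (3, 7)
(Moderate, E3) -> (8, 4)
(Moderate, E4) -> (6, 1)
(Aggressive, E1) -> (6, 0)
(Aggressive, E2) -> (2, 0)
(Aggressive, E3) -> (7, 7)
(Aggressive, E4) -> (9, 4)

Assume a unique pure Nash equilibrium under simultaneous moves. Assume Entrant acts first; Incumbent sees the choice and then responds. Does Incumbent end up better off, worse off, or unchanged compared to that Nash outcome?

unchanged

Backward induction with Entrant moving first.
- E1: BR = Moderate, leader payoff 3.
- E2: BR = Moderate, leader payoff 7.
- E3: BR = Moderate, leader payoff 4.
- E4: BR = Aggressive, leader payoff 4.
Maximizing over 3, 7, 4, 4, Entrant chooses E2. Subgame-perfect outcome: (Moderate, E2) with payoffs (3, 7).
Under simultaneous play:
Incumbent's best replies: E1→Moderate; E2→Moderate; E3→Moderate; E4→Aggressive.
Entrant's best replies: Soft→E1; Moderate→E2; Aggressive→E3.
The unique mutual best reply is (Moderate, E2), giving (3, 7).
Incumbent earns 3 sequentially versus 3 at the Nash outcome: unchanged.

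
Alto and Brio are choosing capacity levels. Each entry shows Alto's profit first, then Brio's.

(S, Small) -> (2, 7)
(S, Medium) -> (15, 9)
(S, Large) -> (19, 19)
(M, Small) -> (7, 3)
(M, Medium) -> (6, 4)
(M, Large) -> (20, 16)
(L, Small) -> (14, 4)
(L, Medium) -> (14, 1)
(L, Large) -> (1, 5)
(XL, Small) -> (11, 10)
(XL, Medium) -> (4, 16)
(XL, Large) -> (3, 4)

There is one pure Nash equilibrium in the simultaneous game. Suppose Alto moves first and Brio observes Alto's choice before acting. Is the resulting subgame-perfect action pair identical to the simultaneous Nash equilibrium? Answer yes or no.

Backward induction with Alto moving first.
- S: Brio compares 7, 9, 19 and picks Large; Alto would get 19.
- M: Brio compares 3, 4, 16 and picks Large; Alto would get 20.
- L: Brio compares 4, 1, 5 and picks Large; Alto would get 1.
- XL: Brio compares 10, 16, 4 and picks Medium; Alto would get 4.
Among 19, 20, 1, 4, the best is 20 at M. Subgame-perfect outcome: (M, Large) with payoffs (20, 16).
Now find the simultaneous Nash equilibrium.
Alto's best replies: Small→L; Medium→S; Large→M.
Brio's best replies: S→Large; M→Large; L→Large; XL→Medium.
The unique mutual best reply is (M, Large), giving (20, 16).
Sequential outcome (M, Large) coincides with the Nash profile (M, Large).

yes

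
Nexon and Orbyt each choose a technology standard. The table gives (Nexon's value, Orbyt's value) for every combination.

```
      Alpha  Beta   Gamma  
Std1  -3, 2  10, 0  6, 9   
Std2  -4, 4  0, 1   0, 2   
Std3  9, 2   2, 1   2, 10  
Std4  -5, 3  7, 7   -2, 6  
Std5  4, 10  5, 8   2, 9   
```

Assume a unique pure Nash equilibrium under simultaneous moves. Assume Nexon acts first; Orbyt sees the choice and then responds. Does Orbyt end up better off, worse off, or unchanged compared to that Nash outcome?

worse off

Orbyt best-responds to each possible Nexon move:
- Std1 → Orbyt plays Gamma (best of 2, 0, 9); Nexon gets 6.
- Std2 → Orbyt plays Alpha (best of 4, 1, 2); Nexon gets -4.
- Std3 → Orbyt plays Gamma (best of 2, 1, 10); Nexon gets 2.
- Std4 → Orbyt plays Beta (best of 3, 7, 6); Nexon gets 7.
- Std5 → Orbyt plays Alpha (best of 10, 8, 9); Nexon gets 4.
Maximizing over 6, -4, 2, 7, 4, Nexon chooses Std4. Subgame-perfect outcome: (Std4, Beta) with payoffs (7, 7).
Under simultaneous play:
Nexon's best replies: Alpha→Std3; Beta→Std1; Gamma→Std1.
Orbyt's best replies: Std1→Gamma; Std2→Alpha; Std3→Gamma; Std4→Beta; Std5→Alpha.
Only (Std1, Gamma) has each player best-responding; Nash payoffs (6, 9).
Orbyt earns 7 sequentially versus 9 at the Nash outcome: worse off.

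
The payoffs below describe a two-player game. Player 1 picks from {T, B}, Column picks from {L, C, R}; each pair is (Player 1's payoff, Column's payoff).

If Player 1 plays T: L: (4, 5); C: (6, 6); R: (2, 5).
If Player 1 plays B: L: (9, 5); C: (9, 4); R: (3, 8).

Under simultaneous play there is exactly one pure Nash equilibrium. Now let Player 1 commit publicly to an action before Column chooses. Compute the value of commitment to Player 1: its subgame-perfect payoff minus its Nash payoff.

3

Backward induction with Player 1 moving first.
- T: Column compares 5, 6, 5 and picks C; Player 1 would get 6.
- B: Column compares 5, 4, 8 and picks R; Player 1 would get 3.
Player 1's induced payoffs are 6, 3, so Player 1 commits to T. Subgame-perfect outcome: (T, C) with payoffs (6, 6).
For the simultaneous game, intersect best replies.
Player 1's best replies: L→B; C→B; R→B.
Column's best replies: T→C; B→R.
Only (B, R) has each player best-responding; Nash payoffs (3, 8).
Player 1's commitment gain: 6 − 3 = 3.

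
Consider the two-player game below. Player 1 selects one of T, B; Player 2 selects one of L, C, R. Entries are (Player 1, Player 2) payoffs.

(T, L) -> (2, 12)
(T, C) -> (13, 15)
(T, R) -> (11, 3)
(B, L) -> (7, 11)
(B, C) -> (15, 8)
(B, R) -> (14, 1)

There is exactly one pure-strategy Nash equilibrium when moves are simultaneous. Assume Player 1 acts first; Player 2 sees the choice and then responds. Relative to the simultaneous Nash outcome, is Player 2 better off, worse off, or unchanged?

better off

Work backward from Player 2's decision.
- T → Player 2 plays C (best of 12, 15, 3); Player 1 gets 13.
- B → Player 2 plays L (best of 11, 8, 1); Player 1 gets 7.
Player 1's induced payoffs are 13, 7, so Player 1 commits to T. Subgame-perfect outcome: (T, C) with payoffs (13, 15).
For the simultaneous game, intersect best replies.
Player 1's best replies: L→B; C→B; R→B.
Player 2's best replies: T→C; B→L.
The unique mutual best reply is (B, L), giving (7, 11).
Player 2 earns 15 sequentially versus 11 at the Nash outcome: better off.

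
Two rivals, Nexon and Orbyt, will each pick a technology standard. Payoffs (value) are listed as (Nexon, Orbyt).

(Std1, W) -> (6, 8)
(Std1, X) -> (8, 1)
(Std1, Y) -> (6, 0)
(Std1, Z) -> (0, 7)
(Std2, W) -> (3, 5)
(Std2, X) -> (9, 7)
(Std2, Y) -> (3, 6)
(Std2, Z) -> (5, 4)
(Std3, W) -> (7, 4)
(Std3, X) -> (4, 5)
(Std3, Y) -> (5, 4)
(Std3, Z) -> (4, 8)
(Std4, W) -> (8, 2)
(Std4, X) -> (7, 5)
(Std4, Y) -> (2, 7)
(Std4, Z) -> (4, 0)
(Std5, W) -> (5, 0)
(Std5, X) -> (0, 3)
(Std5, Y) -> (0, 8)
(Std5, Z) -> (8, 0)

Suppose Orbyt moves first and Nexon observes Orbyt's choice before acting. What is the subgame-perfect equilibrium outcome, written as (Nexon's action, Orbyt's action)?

(Std2, X)

Nexon best-responds to each possible Orbyt move:
- W → Nexon plays Std4 (best of 6, 3, 7, 8, 5); Orbyt gets 2.
- X → Nexon plays Std2 (best of 8, 9, 4, 7, 0); Orbyt gets 7.
- Y → Nexon plays Std1 (best of 6, 3, 5, 2, 0); Orbyt gets 0.
- Z → Nexon plays Std5 (best of 0, 5, 4, 4, 8); Orbyt gets 0.
Maximizing over 2, 7, 0, 0, Orbyt chooses X. Subgame-perfect outcome: (Std2, X) with payoffs (9, 7).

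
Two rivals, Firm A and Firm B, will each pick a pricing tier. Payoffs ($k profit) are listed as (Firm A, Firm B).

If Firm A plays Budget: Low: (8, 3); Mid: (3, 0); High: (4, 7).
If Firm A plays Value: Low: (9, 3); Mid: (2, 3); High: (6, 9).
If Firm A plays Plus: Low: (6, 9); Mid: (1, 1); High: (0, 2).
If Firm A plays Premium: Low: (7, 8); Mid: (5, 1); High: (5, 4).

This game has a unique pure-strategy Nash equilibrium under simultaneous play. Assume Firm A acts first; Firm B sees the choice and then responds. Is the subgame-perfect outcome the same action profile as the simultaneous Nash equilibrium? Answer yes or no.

Backward induction with Firm A moving first.
- Budget → Firm B plays High (best of 3, 0, 7); Firm A gets 4.
- Value → Firm B plays High (best of 3, 3, 9); Firm A gets 6.
- Plus → Firm B plays Low (best of 9, 1, 2); Firm A gets 6.
- Premium → Firm B plays Low (best of 8, 1, 4); Firm A gets 7.
Among 4, 6, 6, 7, the best is 7 at Premium. Subgame-perfect outcome: (Premium, Low) with payoffs (7, 8).
Under simultaneous play:
Firm A's best replies: Low→Value; Mid→Premium; High→Value.
Firm B's best replies: Budget→High; Value→High; Plus→Low; Premium→Low.
Only (Value, High) has each player best-responding; Nash payoffs (6, 9).
Sequential outcome (Premium, Low) differs from the Nash profile (Value, High).

no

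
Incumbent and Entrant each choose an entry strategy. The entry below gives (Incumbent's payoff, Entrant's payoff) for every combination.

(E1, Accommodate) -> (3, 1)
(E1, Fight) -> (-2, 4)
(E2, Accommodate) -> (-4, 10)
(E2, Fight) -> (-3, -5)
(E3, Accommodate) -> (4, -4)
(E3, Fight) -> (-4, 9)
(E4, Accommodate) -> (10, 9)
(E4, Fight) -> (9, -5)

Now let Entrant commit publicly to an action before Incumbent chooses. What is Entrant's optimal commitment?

Accommodate

Work backward from Incumbent's decision.
- Accommodate: BR = E4, leader payoff 9.
- Fight: BR = E4, leader payoff -5.
Maximizing over 9, -5, Entrant chooses Accommodate. Subgame-perfect outcome: (E4, Accommodate) with payoffs (10, 9).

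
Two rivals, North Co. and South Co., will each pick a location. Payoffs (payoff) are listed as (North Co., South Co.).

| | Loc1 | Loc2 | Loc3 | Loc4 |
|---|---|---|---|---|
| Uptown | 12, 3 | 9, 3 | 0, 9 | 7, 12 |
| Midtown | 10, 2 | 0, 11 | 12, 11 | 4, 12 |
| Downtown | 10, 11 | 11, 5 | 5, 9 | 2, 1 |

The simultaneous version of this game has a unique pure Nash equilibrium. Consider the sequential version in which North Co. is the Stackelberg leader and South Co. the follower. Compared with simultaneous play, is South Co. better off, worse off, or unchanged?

worse off

Work backward from South Co.'s decision.
- Uptown: BR = Loc4, leader payoff 7.
- Midtown: BR = Loc4, leader payoff 4.
- Downtown: BR = Loc1, leader payoff 10.
Maximizing over 7, 4, 10, North Co. chooses Downtown. Subgame-perfect outcome: (Downtown, Loc1) with payoffs (10, 11).
Under simultaneous play:
North Co.'s best replies: Loc1→Uptown; Loc2→Downtown; Loc3→Midtown; Loc4→Uptown.
South Co.'s best replies: Uptown→Loc4; Midtown→Loc4; Downtown→Loc1.
Only (Uptown, Loc4) has each player best-responding; Nash payoffs (7, 12).
South Co. earns 11 sequentially versus 12 at the Nash outcome: worse off.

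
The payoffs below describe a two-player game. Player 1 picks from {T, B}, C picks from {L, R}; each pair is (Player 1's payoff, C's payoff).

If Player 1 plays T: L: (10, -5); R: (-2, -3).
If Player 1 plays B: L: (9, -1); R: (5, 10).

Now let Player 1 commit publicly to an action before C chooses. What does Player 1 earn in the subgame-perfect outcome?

Work backward from C's decision.
- T: C compares -5, -3 and picks R; Player 1 would get -2.
- B: C compares -1, 10 and picks R; Player 1 would get 5.
Among -2, 5, the best is 5 at B. Subgame-perfect outcome: (B, R) with payoffs (5, 10).

5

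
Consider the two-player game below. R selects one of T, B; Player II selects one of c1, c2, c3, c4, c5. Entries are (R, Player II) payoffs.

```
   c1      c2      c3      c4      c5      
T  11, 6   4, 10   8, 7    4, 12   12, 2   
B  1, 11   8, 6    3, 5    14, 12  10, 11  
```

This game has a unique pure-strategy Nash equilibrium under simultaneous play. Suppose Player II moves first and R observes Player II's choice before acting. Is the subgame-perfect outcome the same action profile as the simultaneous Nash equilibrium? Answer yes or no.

Solve by backward induction (Player II leads).
- c1 → R plays T (best of 11, 1); Player II gets 6.
- c2 → R plays B (best of 4, 8); Player II gets 6.
- c3 → R plays T (best of 8, 3); Player II gets 7.
- c4 → R plays B (best of 4, 14); Player II gets 12.
- c5 → R plays T (best of 12, 10); Player II gets 2.
Player II's induced payoffs are 6, 6, 7, 12, 2, so Player II commits to c4. Subgame-perfect outcome: (B, c4) with payoffs (14, 12).
Under simultaneous play:
R's best replies: c1→T; c2→B; c3→T; c4→B; c5→T.
Player II's best replies: T→c4; B→c4.
Only (B, c4) has each player best-responding; Nash payoffs (14, 12).
Sequential outcome (B, c4) coincides with the Nash profile (B, c4).

yes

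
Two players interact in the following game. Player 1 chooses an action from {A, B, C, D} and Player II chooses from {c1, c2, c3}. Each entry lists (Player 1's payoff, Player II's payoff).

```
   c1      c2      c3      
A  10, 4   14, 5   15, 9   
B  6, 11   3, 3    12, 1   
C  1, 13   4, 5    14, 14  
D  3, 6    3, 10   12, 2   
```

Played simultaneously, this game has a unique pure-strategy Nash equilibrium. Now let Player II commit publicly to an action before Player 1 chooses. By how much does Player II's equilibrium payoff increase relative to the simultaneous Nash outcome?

Player 1 best-responds to each possible Player II move:
- c1 → Player 1 plays A (best of 10, 6, 1, 3); Player II gets 4.
- c2 → Player 1 plays A (best of 14, 3, 4, 3); Player II gets 5.
- c3 → Player 1 plays A (best of 15, 12, 14, 12); Player II gets 9.
Player II's induced payoffs are 4, 5, 9, so Player II commits to c3. Subgame-perfect outcome: (A, c3) with payoffs (15, 9).
For the simultaneous game, intersect best replies.
Player 1's best replies: c1→A; c2→A; c3→A.
Player II's best replies: A→c3; B→c1; C→c3; D→c2.
Only (A, c3) has each player best-responding; Nash payoffs (15, 9).
Player II's commitment gain: 9 − 9 = 0.

0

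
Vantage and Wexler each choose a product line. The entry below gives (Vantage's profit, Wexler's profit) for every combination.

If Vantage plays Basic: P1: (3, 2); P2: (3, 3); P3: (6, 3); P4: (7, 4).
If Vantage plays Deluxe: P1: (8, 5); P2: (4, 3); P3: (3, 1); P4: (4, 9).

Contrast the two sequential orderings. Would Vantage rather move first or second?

second

If Vantage leads: Wexler's best replies are Basic→P4, Deluxe→P4; Vantage's induced payoffs 7, 4; outcome (Basic, P4), payoffs (7, 4).
If Wexler leads: Vantage's best replies are P1→Deluxe, P2→Deluxe, P3→Basic, P4→Basic; Wexler's induced payoffs 5, 3, 3, 4; outcome (Deluxe, P1), payoffs (8, 5).
Vantage gets 7 moving first and 8 moving second, so Vantage prefers to move second.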